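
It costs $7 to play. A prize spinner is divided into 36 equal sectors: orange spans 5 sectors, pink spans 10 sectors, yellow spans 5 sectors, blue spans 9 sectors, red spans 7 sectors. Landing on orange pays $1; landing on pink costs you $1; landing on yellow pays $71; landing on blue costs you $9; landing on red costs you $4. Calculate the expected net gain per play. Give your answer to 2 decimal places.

-$0.31

E[payout] = (5/36)·1 + (10/36)·(-1) + (5/36)·71 + (9/36)·(-9) + (7/36)·(-4) = 241/36
Expected profit = 241/36 − 7 = -11/36 ≈ -$0.31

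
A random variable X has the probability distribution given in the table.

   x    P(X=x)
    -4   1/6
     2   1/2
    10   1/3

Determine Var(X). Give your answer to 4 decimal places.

24.5556

E[X] = (1/6)·(-4) + (1/2)·2 + (1/3)·10 = 11/3
E[X²] = (1/6)·16 + (1/2)·4 + (1/3)·100 = 38
Var(X) = 38 − (11/3)² = 221/9 ≈ 24.5556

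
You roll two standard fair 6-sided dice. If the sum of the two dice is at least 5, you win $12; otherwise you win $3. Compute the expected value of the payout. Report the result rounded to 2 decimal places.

$10.50

E[payout] = (1/6)·3 + (5/6)·12 = 21/2
≈ $10.50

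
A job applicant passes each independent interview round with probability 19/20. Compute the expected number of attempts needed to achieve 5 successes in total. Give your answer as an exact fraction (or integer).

100/19

By linearity (sum of 5 independent geometric waits), E[trials] = 5/p = 5/(19/20) = 100/19.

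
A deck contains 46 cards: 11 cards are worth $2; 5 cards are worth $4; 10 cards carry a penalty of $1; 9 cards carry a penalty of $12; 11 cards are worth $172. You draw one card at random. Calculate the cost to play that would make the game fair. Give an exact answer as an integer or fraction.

E[payout] = (11/46)·2 + (5/46)·4 + (10/46)·(-1) + (9/46)·(-12) + (11/46)·172 = 908/23
Fair fee = E[payout] = 908/23

908/23 dollars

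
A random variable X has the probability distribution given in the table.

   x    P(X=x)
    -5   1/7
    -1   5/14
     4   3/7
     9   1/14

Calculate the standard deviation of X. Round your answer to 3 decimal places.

3.862

E[X] = 9/7, E[X²] = 116/7
Var(X) = E[X²] − (E[X])² = 116/7 − 81/49 = 731/49
SD(X) = √(731/49) ≈ 3.862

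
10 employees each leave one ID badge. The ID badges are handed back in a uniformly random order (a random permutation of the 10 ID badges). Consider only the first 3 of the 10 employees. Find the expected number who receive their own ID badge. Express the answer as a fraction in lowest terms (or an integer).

3/10

Let Xᵢ = 1 if person i gets their own ID badge. For each i, P(Xᵢ=1) = 1/10.
By linearity of expectation, E[X₁+…+X_3] = 3·(1/10) = 3/10.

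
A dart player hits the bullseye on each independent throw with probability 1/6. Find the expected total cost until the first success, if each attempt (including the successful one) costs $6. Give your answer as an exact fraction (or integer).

E[#attempts] = 1/p = 6; E[cost] = 6·6 = 36.

$36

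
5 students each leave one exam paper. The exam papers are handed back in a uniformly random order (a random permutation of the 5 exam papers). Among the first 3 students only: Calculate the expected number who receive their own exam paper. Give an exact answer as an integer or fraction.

Let Xᵢ = 1 if person i gets their own exam paper. For each i, P(Xᵢ=1) = 1/5.
By linearity of expectation, E[X₁+…+X_3] = 3·(1/5) = 3/5.

3/5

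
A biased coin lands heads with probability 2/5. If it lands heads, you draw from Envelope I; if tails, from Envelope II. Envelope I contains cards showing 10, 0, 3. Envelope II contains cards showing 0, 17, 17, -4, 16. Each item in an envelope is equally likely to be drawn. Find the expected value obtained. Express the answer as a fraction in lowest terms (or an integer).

544/75

E[X | Envelope I] = (10 + 0 + 3)/3 = 13/3
E[X | Envelope II] = (0 + 17 + 17 − 4 + 16)/5 = 46/5
E[X] = (2/5)·13/3 + (3/5)·46/5 = 544/75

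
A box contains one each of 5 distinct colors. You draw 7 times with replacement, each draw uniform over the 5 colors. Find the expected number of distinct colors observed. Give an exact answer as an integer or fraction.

Let Xⱼ=1 if type j appears at least once. P(Xⱼ=1) = 1 − ((5−1)/5)^7 = 61741/78125.
E[#distinct] = 5·61741/78125 = 61741/15625.

61741/15625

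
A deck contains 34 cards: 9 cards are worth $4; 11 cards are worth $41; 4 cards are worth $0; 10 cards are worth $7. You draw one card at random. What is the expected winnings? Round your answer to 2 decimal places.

E[payout] = (9/34)·4 + (11/34)·41 + (4/34)·0 + (10/34)·7 = 557/34
≈ $16.38

$16.38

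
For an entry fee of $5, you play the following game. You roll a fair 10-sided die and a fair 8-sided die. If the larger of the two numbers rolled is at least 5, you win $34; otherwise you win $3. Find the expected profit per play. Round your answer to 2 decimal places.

E[payout] = (1/5)·3 + (4/5)·34 = 139/5
Expected profit = 139/5 − 5 = 114/5 ≈ $22.80

$22.80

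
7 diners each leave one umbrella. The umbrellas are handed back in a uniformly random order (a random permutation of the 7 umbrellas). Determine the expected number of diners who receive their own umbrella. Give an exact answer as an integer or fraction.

Let Xᵢ = 1 if person i gets their own umbrella. For each i, P(Xᵢ=1) = 1/7.
By linearity of expectation, E[X₁+…+X_7] = 7·(1/7) = 1.

1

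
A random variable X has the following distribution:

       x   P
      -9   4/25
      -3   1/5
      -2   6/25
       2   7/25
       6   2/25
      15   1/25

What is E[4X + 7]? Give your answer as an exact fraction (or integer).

87/25

E[4x+7] = (4/25)·(-29) + (1/5)·(-5) + (6/25)·(-1) + (7/25)·15 + (2/25)·31 + (1/25)·67
     = 87/25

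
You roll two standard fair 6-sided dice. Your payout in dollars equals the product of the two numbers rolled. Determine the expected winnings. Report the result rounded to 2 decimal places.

Distribution of the product of the two numbers rolled: 1 w.p. 1/36, 2 w.p. 1/18, 3 w.p. 1/18, 4 w.p. 1/12, 5 w.p. 1/18, 6 w.p. 1/9, …
E[payout] = (1/36)·1 + (1/18)·2 + (1/18)·3 + (1/12)·4 + (1/18)·5 + (1/9)·6 + (1/18)·8 + (1/36)·9 + (1/18)·10 + (1/9)·12 + (1/18)·15 + (1/36)·16 + (1/18)·18 + (1/18)·20 + (1/18)·24 + (1/36)·25 + (1/18)·30 + (1/36)·36 = 49/4
≈ $12.25

$12.25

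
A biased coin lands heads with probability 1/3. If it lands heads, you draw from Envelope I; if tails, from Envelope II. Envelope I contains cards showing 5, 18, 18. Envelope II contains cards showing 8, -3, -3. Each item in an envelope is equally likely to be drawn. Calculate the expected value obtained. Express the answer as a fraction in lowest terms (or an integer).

5

E[X | Envelope I] = (5 + 18 + 18)/3 = 41/3
E[X | Envelope II] = (8 − 3 − 3)/3 = 2/3
E[X] = (1/3)·41/3 + (2/3)·2/3 = 5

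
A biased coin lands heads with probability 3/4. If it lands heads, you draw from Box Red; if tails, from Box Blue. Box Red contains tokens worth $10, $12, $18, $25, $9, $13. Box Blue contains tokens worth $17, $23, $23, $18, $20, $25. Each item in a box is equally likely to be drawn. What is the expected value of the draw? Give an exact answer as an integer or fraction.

E[X | Box Red] = (10 + 12 + 18 + 25 + 9 + 13)/6 = 29/2
E[X | Box Blue] = (17 + 23 + 23 + 18 + 20 + 25)/6 = 21
E[X] = (3/4)·29/2 + (1/4)·21 = 129/8

129/8 dollars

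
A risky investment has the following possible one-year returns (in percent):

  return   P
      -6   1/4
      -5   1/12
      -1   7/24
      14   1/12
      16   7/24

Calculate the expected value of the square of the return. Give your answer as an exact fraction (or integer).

819/8

E[X²] = (1/4)·36 + (1/12)·25 + (7/24)·1 + (1/12)·196 + (7/24)·256
     = 819/8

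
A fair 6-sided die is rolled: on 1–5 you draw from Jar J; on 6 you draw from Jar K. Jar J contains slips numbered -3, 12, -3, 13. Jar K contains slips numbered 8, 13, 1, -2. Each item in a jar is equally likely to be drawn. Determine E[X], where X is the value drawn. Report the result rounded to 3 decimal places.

E[X | Jar J] = (-3 + 12 − 3 + 13)/4 = 19/4
E[X | Jar K] = (8 + 13 + 1 − 2)/4 = 5
E[X] = (5/6)·19/4 + (1/6)·5 = 115/24 ≈ 4.792

4.792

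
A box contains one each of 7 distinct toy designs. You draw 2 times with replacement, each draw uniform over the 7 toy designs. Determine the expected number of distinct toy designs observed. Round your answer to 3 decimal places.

1.857

Let Xⱼ=1 if type j appears at least once. P(Xⱼ=1) = 1 − ((7−1)/7)^2 = 13/49.
E[#distinct] = 7·13/49 = 13/7.
≈ 1.857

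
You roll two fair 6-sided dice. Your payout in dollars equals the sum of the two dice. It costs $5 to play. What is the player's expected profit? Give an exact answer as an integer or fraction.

Distribution of the sum of the two dice: 2 w.p. 1/36, 3 w.p. 1/18, 4 w.p. 1/12, 5 w.p. 1/9, 6 w.p. 5/36, 7 w.p. 1/6, …
E[payout] = (1/36)·2 + (1/18)·3 + (1/12)·4 + (1/9)·5 + (5/36)·6 + (1/6)·7 + (5/36)·8 + (1/9)·9 + (1/12)·10 + (1/18)·11 + (1/36)·12 = 7
Expected profit = 7 − 5 = 2

$2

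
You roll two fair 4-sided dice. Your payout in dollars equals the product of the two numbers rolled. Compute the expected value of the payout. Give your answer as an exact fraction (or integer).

25/4 dollars

Distribution of the product of the two numbers rolled: 1 w.p. 1/16, 2 w.p. 1/8, 3 w.p. 1/8, 4 w.p. 3/16, 6 w.p. 1/8, 8 w.p. 1/8, …
E[payout] = (1/16)·1 + (1/8)·2 + (1/8)·3 + (3/16)·4 + (1/8)·6 + (1/8)·8 + (1/16)·9 + (1/8)·12 + (1/16)·16 = 25/4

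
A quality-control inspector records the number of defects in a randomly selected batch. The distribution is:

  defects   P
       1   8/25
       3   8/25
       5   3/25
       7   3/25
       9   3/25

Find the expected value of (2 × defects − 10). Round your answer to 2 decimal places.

-2.40

E[2x-10] = (8/25)·(-8) + (8/25)·(-4) + (3/25)·0 + (3/25)·4 + (3/25)·8
     = -12/5 ≈ -2.40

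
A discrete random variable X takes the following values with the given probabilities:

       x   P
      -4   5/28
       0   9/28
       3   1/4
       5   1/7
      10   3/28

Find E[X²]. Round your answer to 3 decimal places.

19.393

E[X²] = (5/28)·16 + (9/28)·0 + (1/4)·9 + (1/7)·25 + (3/28)·100
     = 543/28 ≈ 19.393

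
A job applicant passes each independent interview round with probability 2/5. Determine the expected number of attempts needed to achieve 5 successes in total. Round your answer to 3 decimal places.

By linearity (sum of 5 independent geometric waits), E[trials] = 5/p = 5/(2/5) = 25/2.
≈ 12.500

12.500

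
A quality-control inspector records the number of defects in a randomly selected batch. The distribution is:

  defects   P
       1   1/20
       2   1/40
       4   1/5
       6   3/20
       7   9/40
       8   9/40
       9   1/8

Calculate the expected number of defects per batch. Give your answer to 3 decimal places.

E[X] = (1/20)·1 + (1/40)·2 + (1/5)·4 + (3/20)·6 + (9/40)·7 + (9/40)·8 + (1/8)·9
     = 63/10 ≈ 6.300

6.300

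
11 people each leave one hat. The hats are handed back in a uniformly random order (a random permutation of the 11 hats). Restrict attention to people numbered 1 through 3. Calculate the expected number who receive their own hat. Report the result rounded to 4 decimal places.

0.2727

Let Xᵢ = 1 if person i gets their own hat. For each i, P(Xᵢ=1) = 1/11.
By linearity of expectation, E[X₁+…+X_3] = 3·(1/11) = 3/11.
≈ 0.2727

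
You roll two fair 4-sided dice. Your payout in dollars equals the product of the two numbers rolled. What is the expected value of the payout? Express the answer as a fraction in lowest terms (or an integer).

Distribution of the product of the two numbers rolled: 1 w.p. 1/16, 2 w.p. 1/8, 3 w.p. 1/8, 4 w.p. 3/16, 6 w.p. 1/8, 8 w.p. 1/8, …
E[payout] = (1/16)·1 + (1/8)·2 + (1/8)·3 + (3/16)·4 + (1/8)·6 + (1/8)·8 + (1/16)·9 + (1/8)·12 + (1/16)·16 = 25/4

25/4 dollars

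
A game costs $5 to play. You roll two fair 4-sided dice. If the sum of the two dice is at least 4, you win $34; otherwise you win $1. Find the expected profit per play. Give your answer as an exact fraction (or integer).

E[payout] = (3/16)·1 + (13/16)·34 = 445/16
Expected profit = 445/16 − 5 = 365/16

365/16 dollars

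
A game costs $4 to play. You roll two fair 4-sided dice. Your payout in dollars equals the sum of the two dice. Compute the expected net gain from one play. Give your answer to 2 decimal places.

$1.00

Distribution of the sum of the two dice: 2 w.p. 1/16, 3 w.p. 1/8, 4 w.p. 3/16, 5 w.p. 1/4, 6 w.p. 3/16, 7 w.p. 1/8, …
E[payout] = (1/16)·2 + (1/8)·3 + (3/16)·4 + (1/4)·5 + (3/16)·6 + (1/8)·7 + (1/16)·8 = 5
Expected profit = 5 − 4 = 1 ≈ $1.00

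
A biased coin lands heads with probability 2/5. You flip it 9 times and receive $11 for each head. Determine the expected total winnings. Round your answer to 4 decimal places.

E[#heads] = 9·2/5 = 18/5 (linearity over flips).
E[winnings] = 11·18/5 = 198/5.
≈ 39.6000

$39.6000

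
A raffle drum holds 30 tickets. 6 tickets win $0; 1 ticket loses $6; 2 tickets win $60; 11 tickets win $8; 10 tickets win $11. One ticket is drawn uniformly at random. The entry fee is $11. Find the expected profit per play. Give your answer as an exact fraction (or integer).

-3/5 dollars

E[payout] = (6/30)·0 + (1/30)·(-6) + (2/30)·60 + (11/30)·8 + (10/30)·11 = 52/5
Expected profit = 52/5 − 11 = -3/5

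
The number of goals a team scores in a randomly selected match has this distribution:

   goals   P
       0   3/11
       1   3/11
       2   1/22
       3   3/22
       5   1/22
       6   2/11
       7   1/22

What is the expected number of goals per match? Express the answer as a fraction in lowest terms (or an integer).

E[X] = (3/11)·0 + (3/11)·1 + (1/22)·2 + (3/22)·3 + (1/22)·5 + (2/11)·6 + (1/22)·7
     = 53/22

53/22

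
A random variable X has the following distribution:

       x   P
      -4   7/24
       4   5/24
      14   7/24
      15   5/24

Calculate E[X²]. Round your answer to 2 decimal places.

112.04

E[X²] = (7/24)·16 + (5/24)·16 + (7/24)·196 + (5/24)·225
     = 2689/24 ≈ 112.04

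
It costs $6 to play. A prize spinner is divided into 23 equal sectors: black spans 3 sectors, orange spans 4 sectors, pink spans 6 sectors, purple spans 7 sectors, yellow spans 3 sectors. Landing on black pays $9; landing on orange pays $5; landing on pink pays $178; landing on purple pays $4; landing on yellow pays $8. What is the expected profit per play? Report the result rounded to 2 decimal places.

$44.74

E[payout] = (3/23)·9 + (4/23)·5 + (6/23)·178 + (7/23)·4 + (3/23)·8 = 1167/23
Expected profit = 1167/23 − 6 = 1029/23 ≈ $44.74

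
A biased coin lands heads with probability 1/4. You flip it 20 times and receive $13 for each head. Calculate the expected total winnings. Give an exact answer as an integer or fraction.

E[#heads] = 20·1/4 = 5 (linearity over flips).
E[winnings] = 13·5 = 65.

$65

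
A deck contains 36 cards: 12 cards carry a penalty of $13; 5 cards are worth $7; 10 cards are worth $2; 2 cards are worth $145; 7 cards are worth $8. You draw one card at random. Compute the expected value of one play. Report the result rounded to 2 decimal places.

$6.81

E[payout] = (12/36)·(-13) + (5/36)·7 + (10/36)·2 + (2/36)·145 + (7/36)·8 = 245/36
≈ $6.81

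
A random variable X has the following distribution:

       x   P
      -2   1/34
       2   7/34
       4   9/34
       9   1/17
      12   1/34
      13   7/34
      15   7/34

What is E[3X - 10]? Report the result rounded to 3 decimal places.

E[3x-10] = (1/34)·(-16) + (7/34)·(-4) + (9/34)·2 + (1/17)·17 + (1/34)·26 + (7/34)·29 + (7/34)·35
     = 241/17 ≈ 14.176

14.176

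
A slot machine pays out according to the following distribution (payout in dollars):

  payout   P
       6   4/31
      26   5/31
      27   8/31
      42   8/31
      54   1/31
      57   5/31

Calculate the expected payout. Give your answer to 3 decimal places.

$33.710

E[X] = (4/31)·6 + (5/31)·26 + (8/31)·27 + (8/31)·42 + (1/31)·54 + (5/31)·57
     = 1045/31 ≈ 33.710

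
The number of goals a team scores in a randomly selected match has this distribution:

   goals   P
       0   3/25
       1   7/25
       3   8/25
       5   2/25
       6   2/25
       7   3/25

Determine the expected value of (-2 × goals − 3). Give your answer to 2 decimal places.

E[-2x-3] = (3/25)·(-3) + (7/25)·(-5) + (8/25)·(-9) + (2/25)·(-13) + (2/25)·(-15) + (3/25)·(-17)
     = -223/25 ≈ -8.92

-8.92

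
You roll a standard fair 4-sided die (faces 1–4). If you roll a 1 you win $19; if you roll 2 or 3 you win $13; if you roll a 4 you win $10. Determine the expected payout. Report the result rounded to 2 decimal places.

$13.75

E[payout] = (1/4)·10 + (1/2)·13 + (1/4)·19 = 55/4
≈ $13.75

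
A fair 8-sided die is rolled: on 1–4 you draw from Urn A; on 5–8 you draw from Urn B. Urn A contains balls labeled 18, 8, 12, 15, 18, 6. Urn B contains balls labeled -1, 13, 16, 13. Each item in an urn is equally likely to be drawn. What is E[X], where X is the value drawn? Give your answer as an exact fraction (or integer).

E[X | Urn A] = (18 + 8 + 12 + 15 + 18 + 6)/6 = 77/6
E[X | Urn B] = (-1 + 13 + 16 + 13)/4 = 41/4
E[X] = (1/2)·77/6 + (1/2)·41/4 = 277/24

277/24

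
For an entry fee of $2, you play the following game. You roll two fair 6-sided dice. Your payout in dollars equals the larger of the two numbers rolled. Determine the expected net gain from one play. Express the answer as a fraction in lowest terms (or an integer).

Distribution of the larger of the two numbers rolled: 1 w.p. 1/36, 2 w.p. 1/12, 3 w.p. 5/36, 4 w.p. 7/36, 5 w.p. 1/4, 6 w.p. 11/36
E[payout] = (1/36)·1 + (1/12)·2 + (5/36)·3 + (7/36)·4 + (1/4)·5 + (11/36)·6 = 161/36
Expected profit = 161/36 − 2 = 89/36

89/36 dollars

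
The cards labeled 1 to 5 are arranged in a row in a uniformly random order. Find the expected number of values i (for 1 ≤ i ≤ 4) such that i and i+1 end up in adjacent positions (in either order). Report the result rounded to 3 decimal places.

1.600

For each i ∈ {1,…,4}, let Xᵢ = 1 if i and i+1 are adjacent. P(Xᵢ=1) = 2·(5−1)!/5! = 2/5.
By linearity, E[ΣXᵢ] = (4)·(2/5) = 8/5.
≈ 1.600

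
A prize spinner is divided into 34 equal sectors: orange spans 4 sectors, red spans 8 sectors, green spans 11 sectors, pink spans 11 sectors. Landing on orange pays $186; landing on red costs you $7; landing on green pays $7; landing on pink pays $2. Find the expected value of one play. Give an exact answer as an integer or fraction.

787/34 dollars

E[payout] = (4/34)·186 + (8/34)·(-7) + (11/34)·7 + (11/34)·2 = 787/34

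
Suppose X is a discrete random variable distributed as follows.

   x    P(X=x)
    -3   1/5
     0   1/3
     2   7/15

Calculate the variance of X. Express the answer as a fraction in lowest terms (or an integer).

E[X] = (1/5)·(-3) + (1/3)·0 + (7/15)·2 = 1/3
E[X²] = (1/5)·9 + (1/3)·0 + (7/15)·4 = 11/3
Var(X) = 11/3 − (1/3)² = 32/9

32/9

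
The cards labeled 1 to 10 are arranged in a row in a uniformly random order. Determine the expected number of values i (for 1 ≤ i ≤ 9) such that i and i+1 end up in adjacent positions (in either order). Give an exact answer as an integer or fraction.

9/5

For each i ∈ {1,…,9}, let Xᵢ = 1 if i and i+1 are adjacent. P(Xᵢ=1) = 2·(10−1)!/10! = 2/10.
By linearity, E[ΣXᵢ] = (9)·(2/10) = 9/5.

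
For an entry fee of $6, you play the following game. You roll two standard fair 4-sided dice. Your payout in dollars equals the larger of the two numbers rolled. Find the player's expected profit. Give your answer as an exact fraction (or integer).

-23/8 dollars

Distribution of the larger of the two numbers rolled: 1 w.p. 1/16, 2 w.p. 3/16, 3 w.p. 5/16, 4 w.p. 7/16
E[payout] = (1/16)·1 + (3/16)·2 + (5/16)·3 + (7/16)·4 = 25/8
Expected profit = 25/8 − 6 = -23/8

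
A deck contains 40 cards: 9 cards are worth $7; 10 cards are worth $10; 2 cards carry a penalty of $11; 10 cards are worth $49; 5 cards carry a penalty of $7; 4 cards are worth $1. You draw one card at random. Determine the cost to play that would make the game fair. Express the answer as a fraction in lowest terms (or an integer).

$15

E[payout] = (9/40)·7 + (10/40)·10 + (2/40)·(-11) + (10/40)·49 + (5/40)·(-7) + (4/40)·1 = 15
Fair fee = E[payout] = 15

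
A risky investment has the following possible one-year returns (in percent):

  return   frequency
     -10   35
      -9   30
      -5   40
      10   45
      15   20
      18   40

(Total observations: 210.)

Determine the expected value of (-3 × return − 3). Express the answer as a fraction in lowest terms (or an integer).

-86/7

Total = 210, so P(return=-10) = 35/210, etc.
E[-3x-3] = (1/6)·27 + (1/7)·24 + (4/21)·12 + (3/14)·(-33) + (2/21)·(-48) + (4/21)·(-57)
     = -86/7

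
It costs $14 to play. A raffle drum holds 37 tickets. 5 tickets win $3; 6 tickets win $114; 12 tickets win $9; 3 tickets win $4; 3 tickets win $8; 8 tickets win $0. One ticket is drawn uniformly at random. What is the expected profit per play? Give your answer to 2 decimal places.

$8.78

E[payout] = (5/37)·3 + (6/37)·114 + (12/37)·9 + (3/37)·4 + (3/37)·8 + (8/37)·0 = 843/37
Expected profit = 843/37 − 14 = 325/37 ≈ $8.78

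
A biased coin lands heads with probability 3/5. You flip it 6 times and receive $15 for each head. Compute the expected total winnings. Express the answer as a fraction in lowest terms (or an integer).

E[#heads] = 6·3/5 = 18/5 (linearity over flips).
E[winnings] = 15·18/5 = 54.

$54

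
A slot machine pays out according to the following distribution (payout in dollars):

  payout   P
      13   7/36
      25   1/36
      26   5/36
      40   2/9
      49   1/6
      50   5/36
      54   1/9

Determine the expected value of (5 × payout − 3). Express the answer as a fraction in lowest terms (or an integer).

1087/6

E[5x-3] = (7/36)·62 + (1/36)·122 + (5/36)·127 + (2/9)·197 + (1/6)·242 + (5/36)·247 + (1/9)·267
     = 1087/6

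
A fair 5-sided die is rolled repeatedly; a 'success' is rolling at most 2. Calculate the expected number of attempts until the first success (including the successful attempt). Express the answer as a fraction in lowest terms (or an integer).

5/2

For a geometric distribution, E[trials] = 1/p = 1/(2/5) = 5/2.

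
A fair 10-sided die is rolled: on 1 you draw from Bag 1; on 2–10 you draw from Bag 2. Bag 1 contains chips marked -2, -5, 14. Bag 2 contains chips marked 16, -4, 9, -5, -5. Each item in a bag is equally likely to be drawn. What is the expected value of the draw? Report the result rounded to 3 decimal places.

E[X | Bag 1] = (-2 − 5 + 14)/3 = 7/3
E[X | Bag 2] = (16 − 4 + 9 − 5 − 5)/5 = 11/5
E[X] = (1/10)·7/3 + (9/10)·11/5 = 166/75 ≈ 2.213

2.213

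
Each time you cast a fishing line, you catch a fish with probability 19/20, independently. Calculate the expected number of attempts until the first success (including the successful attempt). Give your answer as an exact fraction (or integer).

For a geometric distribution, E[trials] = 1/p = 1/(19/20) = 20/19.

20/19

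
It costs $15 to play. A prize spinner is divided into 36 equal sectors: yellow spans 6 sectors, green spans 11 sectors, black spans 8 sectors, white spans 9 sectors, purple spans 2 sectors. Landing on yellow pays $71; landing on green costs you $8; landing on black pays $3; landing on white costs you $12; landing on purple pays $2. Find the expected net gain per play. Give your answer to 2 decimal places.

E[payout] = (6/36)·71 + (11/36)·(-8) + (8/36)·3 + (9/36)·(-12) + (2/36)·2 = 43/6
Expected profit = 43/6 − 15 = -47/6 ≈ -$7.83

-$7.83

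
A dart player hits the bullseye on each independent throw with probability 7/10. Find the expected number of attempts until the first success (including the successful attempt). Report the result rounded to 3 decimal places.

For a geometric distribution, E[trials] = 1/p = 1/(7/10) = 10/7.
≈ 1.429

1.429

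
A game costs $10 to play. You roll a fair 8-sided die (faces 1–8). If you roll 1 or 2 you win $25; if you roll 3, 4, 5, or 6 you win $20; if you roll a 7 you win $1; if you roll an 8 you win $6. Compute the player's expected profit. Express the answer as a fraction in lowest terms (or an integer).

E[payout] = (1/8)·1 + (1/8)·6 + (1/2)·20 + (1/4)·25 = 137/8
Expected profit = 137/8 − 10 = 57/8

57/8 dollars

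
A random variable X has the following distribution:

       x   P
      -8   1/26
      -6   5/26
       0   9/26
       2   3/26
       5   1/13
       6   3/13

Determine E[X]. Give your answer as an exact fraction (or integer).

7/13

E[X] = (1/26)·(-8) + (5/26)·(-6) + (9/26)·0 + (3/26)·2 + (1/13)·5 + (3/13)·6
     = 7/13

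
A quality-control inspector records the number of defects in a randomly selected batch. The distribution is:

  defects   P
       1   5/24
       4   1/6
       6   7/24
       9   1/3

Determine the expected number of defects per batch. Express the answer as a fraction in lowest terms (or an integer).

E[X] = (5/24)·1 + (1/6)·4 + (7/24)·6 + (1/3)·9
     = 45/8

45/8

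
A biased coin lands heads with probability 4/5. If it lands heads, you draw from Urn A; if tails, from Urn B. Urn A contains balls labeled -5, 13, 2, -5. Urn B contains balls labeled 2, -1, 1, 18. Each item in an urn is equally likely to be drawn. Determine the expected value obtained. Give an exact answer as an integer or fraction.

2

E[X | Urn A] = (-5 + 13 + 2 − 5)/4 = 5/4
E[X | Urn B] = (2 − 1 + 1 + 18)/4 = 5
E[X] = (4/5)·5/4 + (1/5)·5 = 2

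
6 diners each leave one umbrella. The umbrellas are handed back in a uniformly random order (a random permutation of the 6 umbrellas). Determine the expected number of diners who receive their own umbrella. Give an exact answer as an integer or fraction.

1

Let Xᵢ = 1 if person i gets their own umbrella. For each i, P(Xᵢ=1) = 1/6.
By linearity of expectation, E[X₁+…+X_6] = 6·(1/6) = 1.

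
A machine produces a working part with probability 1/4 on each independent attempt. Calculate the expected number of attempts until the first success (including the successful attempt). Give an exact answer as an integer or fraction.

For a geometric distribution, E[trials] = 1/p = 1/(1/4) = 4.

4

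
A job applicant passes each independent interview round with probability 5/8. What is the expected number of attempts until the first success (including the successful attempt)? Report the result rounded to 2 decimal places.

1.60

For a geometric distribution, E[trials] = 1/p = 1/(5/8) = 8/5.
≈ 1.60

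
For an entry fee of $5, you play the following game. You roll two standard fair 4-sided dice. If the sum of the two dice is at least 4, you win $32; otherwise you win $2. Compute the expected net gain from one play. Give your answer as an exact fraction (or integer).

171/8 dollars

E[payout] = (3/16)·2 + (13/16)·32 = 211/8
Expected profit = 211/8 − 5 = 171/8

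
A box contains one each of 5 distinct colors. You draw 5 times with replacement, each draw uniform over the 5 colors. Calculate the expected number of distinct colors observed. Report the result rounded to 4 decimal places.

Let Xⱼ=1 if type j appears at least once. P(Xⱼ=1) = 1 − ((5−1)/5)^5 = 2101/3125.
E[#distinct] = 5·2101/3125 = 2101/625.
≈ 3.3616

3.3616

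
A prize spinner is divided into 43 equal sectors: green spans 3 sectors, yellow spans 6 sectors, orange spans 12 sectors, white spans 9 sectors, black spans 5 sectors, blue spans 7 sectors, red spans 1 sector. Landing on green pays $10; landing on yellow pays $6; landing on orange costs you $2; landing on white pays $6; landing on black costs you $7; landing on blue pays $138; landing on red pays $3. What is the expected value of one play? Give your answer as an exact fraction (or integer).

1030/43 dollars

E[payout] = (3/43)·10 + (6/43)·6 + (12/43)·(-2) + (9/43)·6 + (5/43)·(-7) + (7/43)·138 + (1/43)·3 = 1030/43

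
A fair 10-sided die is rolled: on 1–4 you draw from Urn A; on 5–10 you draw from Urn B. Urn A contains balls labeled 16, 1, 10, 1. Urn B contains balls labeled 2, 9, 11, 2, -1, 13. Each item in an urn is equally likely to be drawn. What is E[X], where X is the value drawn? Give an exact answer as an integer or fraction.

32/5

E[X | Urn A] = (16 + 1 + 10 + 1)/4 = 7
E[X | Urn B] = (2 + 9 + 11 + 2 − 1 + 13)/6 = 6
E[X] = (2/5)·7 + (3/5)·6 = 32/5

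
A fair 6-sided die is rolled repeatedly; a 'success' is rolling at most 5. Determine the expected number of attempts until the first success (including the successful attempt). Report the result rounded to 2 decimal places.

1.20

For a geometric distribution, E[trials] = 1/p = 1/(5/6) = 6/5.
≈ 1.20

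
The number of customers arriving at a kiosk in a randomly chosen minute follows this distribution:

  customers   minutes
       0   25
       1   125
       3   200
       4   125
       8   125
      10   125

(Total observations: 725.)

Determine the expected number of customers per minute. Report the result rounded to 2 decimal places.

Total = 725, so P(customers=0) = 25/725, etc.
E[X] = (1/29)·0 + (5/29)·1 + (8/29)·3 + (5/29)·4 + (5/29)·8 + (5/29)·10
     = 139/29 ≈ 4.79

4.79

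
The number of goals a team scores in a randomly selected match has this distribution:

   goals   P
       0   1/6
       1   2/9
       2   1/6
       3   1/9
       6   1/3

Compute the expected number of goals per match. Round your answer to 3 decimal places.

2.889

E[X] = (1/6)·0 + (2/9)·1 + (1/6)·2 + (1/9)·3 + (1/3)·6
     = 26/9 ≈ 2.889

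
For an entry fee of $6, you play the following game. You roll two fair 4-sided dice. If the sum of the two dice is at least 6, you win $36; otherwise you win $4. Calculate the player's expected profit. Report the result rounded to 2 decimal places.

$10.00

E[payout] = (5/8)·4 + (3/8)·36 = 16
Expected profit = 16 − 6 = 10 ≈ $10.00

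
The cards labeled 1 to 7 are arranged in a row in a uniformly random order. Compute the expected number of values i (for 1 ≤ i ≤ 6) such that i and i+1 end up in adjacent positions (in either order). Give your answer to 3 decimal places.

1.714

For each i ∈ {1,…,6}, let Xᵢ = 1 if i and i+1 are adjacent. P(Xᵢ=1) = 2·(7−1)!/7! = 2/7.
By linearity, E[ΣXᵢ] = (6)·(2/7) = 12/7.
≈ 1.714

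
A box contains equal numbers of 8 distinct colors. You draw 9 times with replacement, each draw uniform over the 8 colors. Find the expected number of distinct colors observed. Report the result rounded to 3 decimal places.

Let Xⱼ=1 if type j appears at least once. P(Xⱼ=1) = 1 − ((8−1)/8)^9 = 93864121/134217728.
E[#distinct] = 8·93864121/134217728 = 93864121/16777216.
≈ 5.595

5.595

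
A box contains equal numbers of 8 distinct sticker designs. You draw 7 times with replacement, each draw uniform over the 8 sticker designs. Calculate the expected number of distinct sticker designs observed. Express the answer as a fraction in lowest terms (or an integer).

Let Xⱼ=1 if type j appears at least once. P(Xⱼ=1) = 1 − ((8−1)/8)^7 = 1273609/2097152.
E[#distinct] = 8·1273609/2097152 = 1273609/262144.

1273609/262144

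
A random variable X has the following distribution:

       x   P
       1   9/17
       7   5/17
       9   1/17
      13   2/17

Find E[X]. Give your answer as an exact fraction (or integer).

E[X] = (9/17)·1 + (5/17)·7 + (1/17)·9 + (2/17)·13
     = 79/17

79/17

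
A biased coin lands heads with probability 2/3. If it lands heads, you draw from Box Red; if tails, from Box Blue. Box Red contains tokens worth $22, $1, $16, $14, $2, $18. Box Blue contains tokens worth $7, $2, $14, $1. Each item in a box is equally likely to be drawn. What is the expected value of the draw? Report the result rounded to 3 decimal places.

$10.111

E[X | Box Red] = (22 + 1 + 16 + 14 + 2 + 18)/6 = 73/6
E[X | Box Blue] = (7 + 2 + 14 + 1)/4 = 6
E[X] = (2/3)·73/6 + (1/3)·6 = 91/9 ≈ 10.111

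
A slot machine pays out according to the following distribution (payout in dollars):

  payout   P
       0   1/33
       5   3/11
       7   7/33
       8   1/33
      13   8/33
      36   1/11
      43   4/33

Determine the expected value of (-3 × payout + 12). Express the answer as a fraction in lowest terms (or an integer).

-354/11

E[-3x+12] = (1/33)·12 + (3/11)·(-3) + (7/33)·(-9) + (1/33)·(-12) + (8/33)·(-27) + (1/11)·(-96) + (4/33)·(-117)
     = -354/11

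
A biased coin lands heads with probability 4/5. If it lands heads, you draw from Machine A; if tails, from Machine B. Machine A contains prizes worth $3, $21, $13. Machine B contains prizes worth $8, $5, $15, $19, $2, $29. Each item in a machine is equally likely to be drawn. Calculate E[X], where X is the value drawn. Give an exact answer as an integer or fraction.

E[X | Machine A] = (3 + 21 + 13)/3 = 37/3
E[X | Machine B] = (8 + 5 + 15 + 19 + 2 + 29)/6 = 13
E[X] = (4/5)·37/3 + (1/5)·13 = 187/15

187/15 dollars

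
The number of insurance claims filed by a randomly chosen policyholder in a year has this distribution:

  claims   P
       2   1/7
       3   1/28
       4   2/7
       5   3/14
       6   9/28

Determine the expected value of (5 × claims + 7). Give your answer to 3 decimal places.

29.679

E[5x+7] = (1/7)·17 + (1/28)·22 + (2/7)·27 + (3/14)·32 + (9/28)·37
     = 831/28 ≈ 29.679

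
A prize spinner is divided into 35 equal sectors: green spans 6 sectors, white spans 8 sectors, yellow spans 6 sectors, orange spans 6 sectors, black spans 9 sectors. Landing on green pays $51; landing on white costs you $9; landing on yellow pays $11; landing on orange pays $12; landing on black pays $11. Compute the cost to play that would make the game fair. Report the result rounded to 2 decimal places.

$13.46

E[payout] = (6/35)·51 + (8/35)·(-9) + (6/35)·11 + (6/35)·12 + (9/35)·11 = 471/35
Fair fee = E[payout] = 471/35 ≈ $13.46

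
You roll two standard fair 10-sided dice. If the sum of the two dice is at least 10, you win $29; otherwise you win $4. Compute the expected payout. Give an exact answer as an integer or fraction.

$20

E[payout] = (9/25)·4 + (16/25)·29 = 20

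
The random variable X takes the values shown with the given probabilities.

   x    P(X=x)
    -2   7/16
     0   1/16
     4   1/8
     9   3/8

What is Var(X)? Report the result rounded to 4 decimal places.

E[X] = (7/16)·(-2) + (1/16)·0 + (1/8)·4 + (3/8)·9 = 3
E[X²] = (7/16)·4 + (1/16)·0 + (1/8)·16 + (3/8)·81 = 273/8
Var(X) = 273/8 − (3)² = 201/8 ≈ 25.1250

25.1250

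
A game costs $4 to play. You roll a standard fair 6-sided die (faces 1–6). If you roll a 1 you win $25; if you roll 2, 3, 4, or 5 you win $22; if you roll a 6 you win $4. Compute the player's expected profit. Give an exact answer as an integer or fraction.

31/2 dollars

E[payout] = (1/6)·4 + (2/3)·22 + (1/6)·25 = 39/2
Expected profit = 39/2 − 4 = 31/2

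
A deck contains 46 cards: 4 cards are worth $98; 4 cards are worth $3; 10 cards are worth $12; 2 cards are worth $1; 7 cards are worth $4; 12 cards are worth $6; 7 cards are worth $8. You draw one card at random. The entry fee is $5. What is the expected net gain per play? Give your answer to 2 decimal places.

E[payout] = (4/46)·98 + (4/46)·3 + (10/46)·12 + (2/46)·1 + (7/46)·4 + (12/46)·6 + (7/46)·8 = 341/23
Expected profit = 341/23 − 5 = 226/23 ≈ $9.83

$9.83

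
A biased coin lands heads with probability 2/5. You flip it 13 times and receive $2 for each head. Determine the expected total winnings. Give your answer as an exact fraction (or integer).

52/5 dollars

E[#heads] = 13·2/5 = 26/5 (linearity over flips).
E[winnings] = 2·26/5 = 52/5.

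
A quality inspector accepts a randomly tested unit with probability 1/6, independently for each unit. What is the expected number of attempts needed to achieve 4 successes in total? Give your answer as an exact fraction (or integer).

24

By linearity (sum of 4 independent geometric waits), E[trials] = 4/p = 4/(1/6) = 24.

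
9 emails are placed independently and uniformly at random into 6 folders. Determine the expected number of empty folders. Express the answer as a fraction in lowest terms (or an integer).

1953125/1679616

Let Xⱼ=1 if folder j is empty. P(Xⱼ=1) = ((6-1)/6)^9 = 1953125/10077696.
By linearity, E[#empty] = 6·1953125/10077696 = 1953125/1679616.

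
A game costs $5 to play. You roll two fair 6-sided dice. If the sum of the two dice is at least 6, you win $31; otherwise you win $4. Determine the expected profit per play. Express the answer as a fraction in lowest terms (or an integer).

37/2 dollars

E[payout] = (5/18)·4 + (13/18)·31 = 47/2
Expected profit = 47/2 − 5 = 37/2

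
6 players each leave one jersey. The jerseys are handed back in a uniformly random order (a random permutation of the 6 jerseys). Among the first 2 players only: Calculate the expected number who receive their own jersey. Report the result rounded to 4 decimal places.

0.3333

Let Xᵢ = 1 if person i gets their own jersey. For each i, P(Xᵢ=1) = 1/6.
By linearity of expectation, E[X₁+…+X_2] = 2·(1/6) = 1/3.
≈ 0.3333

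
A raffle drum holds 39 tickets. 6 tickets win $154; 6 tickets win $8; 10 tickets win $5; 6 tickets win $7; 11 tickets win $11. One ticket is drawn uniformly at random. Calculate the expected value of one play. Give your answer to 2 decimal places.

E[payout] = (6/39)·154 + (6/39)·8 + (10/39)·5 + (6/39)·7 + (11/39)·11 = 395/13
≈ $30.38

$30.38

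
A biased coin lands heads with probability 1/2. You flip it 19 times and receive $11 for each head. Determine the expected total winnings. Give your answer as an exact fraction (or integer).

E[#heads] = 19·1/2 = 19/2 (linearity over flips).
E[winnings] = 11·19/2 = 209/2.

209/2 dollars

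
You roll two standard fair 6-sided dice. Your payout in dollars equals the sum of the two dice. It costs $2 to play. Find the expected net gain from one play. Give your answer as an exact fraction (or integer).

$5

Distribution of the sum of the two dice: 2 w.p. 1/36, 3 w.p. 1/18, 4 w.p. 1/12, 5 w.p. 1/9, 6 w.p. 5/36, 7 w.p. 1/6, …
E[payout] = (1/36)·2 + (1/18)·3 + (1/12)·4 + (1/9)·5 + (5/36)·6 + (1/6)·7 + (5/36)·8 + (1/9)·9 + (1/12)·10 + (1/18)·11 + (1/36)·12 = 7
Expected profit = 7 − 2 = 5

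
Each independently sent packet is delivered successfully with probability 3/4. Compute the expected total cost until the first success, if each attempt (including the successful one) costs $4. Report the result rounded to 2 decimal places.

$5.33

E[#attempts] = 1/p = 4/3; E[cost] = 4·4/3 = 16/3.
≈ 5.33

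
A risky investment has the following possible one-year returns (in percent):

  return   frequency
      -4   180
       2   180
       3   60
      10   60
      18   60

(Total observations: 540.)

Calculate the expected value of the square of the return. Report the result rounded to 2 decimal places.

54.78

Total = 540, so P(return=-4) = 180/540, etc.
E[X²] = (1/3)·16 + (1/3)·4 + (1/9)·9 + (1/9)·100 + (1/9)·324
     = 493/9 ≈ 54.78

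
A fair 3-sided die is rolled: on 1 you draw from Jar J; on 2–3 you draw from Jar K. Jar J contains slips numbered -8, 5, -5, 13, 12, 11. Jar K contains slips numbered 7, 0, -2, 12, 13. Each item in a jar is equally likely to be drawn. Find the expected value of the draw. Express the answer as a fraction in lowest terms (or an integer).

E[X | Jar J] = (-8 + 5 − 5 + 13 + 12 + 11)/6 = 14/3
E[X | Jar K] = (7 + 0 − 2 + 12 + 13)/5 = 6
E[X] = (1/3)·14/3 + (2/3)·6 = 50/9

50/9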